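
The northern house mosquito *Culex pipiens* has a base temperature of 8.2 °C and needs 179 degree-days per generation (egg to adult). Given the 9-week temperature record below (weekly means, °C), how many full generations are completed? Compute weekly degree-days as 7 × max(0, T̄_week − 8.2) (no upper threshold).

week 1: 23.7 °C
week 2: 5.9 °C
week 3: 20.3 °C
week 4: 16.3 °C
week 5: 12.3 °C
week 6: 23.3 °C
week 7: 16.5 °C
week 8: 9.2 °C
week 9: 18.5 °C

2 generations

Weekly DD (7 × max(0, T̄ − 8.2)): 108.5, 0.0, 84.7, 56.7, 28.7, 105.7, 58.1, 7.0, 72.1.
Season total = 521.5 DD.
Complete generations = ⌊521.5 / 179⌋ = 2.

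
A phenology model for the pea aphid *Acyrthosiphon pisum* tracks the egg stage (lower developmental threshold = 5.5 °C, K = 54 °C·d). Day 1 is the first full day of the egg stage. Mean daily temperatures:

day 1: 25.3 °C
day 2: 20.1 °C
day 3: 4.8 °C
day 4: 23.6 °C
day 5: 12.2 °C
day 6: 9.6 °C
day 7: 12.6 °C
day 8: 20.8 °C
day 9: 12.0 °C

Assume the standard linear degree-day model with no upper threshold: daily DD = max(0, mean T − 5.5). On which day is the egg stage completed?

day 5

Daily DD above 5.5 °C: 19.8, 14.6, 0.0, 18.1, 6.7, 4.1, 7.1, 15.3, 6.5.
Cumulative: 19.8, 34.4, 34.4, 52.5, 59.2, 63.3, 70.4, 85.7, 92.2.
The total first reaches 54 DD on day 5.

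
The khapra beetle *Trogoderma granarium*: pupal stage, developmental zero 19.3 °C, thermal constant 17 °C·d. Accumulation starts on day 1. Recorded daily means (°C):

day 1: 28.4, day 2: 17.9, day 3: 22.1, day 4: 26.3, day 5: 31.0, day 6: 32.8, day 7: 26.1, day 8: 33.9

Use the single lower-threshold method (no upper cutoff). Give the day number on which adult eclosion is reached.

day 4

Daily DD above 19.3 °C: 9.1, 0.0, 2.8, 7.0, 11.7, 13.5, 6.8, 14.6.
Cumulative: 9.1, 9.1, 11.9, 18.9, 30.6, 44.1, 50.9, 65.5.
The total first reaches 17 DD on day 4.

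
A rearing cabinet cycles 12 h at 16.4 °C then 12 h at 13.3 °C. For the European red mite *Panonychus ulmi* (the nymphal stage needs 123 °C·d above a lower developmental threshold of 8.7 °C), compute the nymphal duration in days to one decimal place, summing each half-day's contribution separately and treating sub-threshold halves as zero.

Day half: max(0, 16.4 − 8.7) × 0.5 = 7.7 × 0.5 = 3.85 DD.
Night half: max(0, 13.3 − 8.7) × 0.5 = 4.6 × 0.5 = 2.30 DD.
Per 24 h: 6.15 DD/day.
Duration = 123 / 6.15 = 20.000 ≈ 20.0 days.

20.0 days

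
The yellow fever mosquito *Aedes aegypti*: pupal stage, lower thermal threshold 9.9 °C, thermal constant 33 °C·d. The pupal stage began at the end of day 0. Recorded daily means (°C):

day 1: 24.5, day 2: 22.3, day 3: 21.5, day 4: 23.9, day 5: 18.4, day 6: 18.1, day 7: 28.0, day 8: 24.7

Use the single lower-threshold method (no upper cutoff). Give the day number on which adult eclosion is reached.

day 3

Daily DD above 9.9 °C: 14.6, 12.4, 11.6, 14.0, 8.5, 8.2, 18.1, 14.8.
Cumulative: 14.6, 27.0, 38.6, 52.6, 61.1, 69.3, 87.4, 102.2.
The total first reaches 33 DD on day 3.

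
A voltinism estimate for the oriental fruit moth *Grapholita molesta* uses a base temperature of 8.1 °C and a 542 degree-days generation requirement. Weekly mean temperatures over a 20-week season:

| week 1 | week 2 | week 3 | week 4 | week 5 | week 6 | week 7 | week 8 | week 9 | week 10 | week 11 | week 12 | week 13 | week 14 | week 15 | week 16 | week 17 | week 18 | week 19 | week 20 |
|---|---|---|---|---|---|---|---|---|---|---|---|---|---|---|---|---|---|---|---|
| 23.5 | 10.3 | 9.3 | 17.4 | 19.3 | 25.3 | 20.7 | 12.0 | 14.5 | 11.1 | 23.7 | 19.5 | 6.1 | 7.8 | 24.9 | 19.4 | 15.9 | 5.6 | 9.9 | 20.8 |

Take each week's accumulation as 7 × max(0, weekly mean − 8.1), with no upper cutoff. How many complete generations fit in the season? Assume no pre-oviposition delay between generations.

Weekly DD (7 × max(0, T̄ − 8.1)): 107.8, 15.4, 8.4, 65.1, 78.4, 120.4, 88.2, 27.3, 44.8, 21.0, 109.2, 79.8, 0.0, 0.0, 117.6, 79.1, 54.6, 0.0, 12.6, 88.9.
Season total = 1118.6 DD.
Complete generations = ⌊1118.6 / 542⌋ = 2.

2 generations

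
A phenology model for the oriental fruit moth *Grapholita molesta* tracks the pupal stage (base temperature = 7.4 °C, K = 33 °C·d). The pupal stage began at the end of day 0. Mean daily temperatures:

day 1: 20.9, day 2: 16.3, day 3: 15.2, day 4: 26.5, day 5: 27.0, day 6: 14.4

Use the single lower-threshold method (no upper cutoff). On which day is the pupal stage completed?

day 4

Daily DD above 7.4 °C: 13.5, 8.9, 7.8, 19.1, 19.6, 7.0.
Cumulative: 13.5, 22.4, 30.2, 49.3, 68.9, 75.9.
The total first reaches 33 DD on day 4.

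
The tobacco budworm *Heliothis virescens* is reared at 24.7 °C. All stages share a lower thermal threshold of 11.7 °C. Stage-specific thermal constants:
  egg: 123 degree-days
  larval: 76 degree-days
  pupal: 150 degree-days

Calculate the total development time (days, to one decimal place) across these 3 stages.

Daily accumulation at 24.7 °C = 24.7 − 11.7 = 13.0 DD/day.
Total K = 123 + 76 + 150 = 349 DD.
Total duration = 349 / 13.0 = 26.846 ≈ 26.8 days.

26.8 days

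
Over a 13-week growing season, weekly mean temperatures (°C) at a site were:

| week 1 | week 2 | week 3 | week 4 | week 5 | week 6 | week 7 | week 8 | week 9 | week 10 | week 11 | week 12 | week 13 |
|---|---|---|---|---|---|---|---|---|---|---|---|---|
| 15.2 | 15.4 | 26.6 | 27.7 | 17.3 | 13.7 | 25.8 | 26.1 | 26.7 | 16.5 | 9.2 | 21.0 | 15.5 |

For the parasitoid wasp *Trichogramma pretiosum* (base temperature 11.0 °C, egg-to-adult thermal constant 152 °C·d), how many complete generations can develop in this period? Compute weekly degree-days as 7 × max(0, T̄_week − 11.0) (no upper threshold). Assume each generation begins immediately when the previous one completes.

Weekly DD (7 × max(0, T̄ − 11.0)): 29.4, 30.8, 109.2, 116.9, 44.1, 18.9, 103.6, 105.7, 109.9, 38.5, 0.0, 70.0, 31.5.
Season total = 808.5 DD.
Complete generations = ⌊808.5 / 152⌋ = 5.

5 generations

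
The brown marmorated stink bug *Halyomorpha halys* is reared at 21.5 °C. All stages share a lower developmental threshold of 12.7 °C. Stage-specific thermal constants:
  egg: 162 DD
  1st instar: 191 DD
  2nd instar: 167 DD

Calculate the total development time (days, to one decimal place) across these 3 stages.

Daily accumulation at 21.5 °C = 21.5 − 12.7 = 8.8 DD/day.
Total K = 162 + 191 + 167 = 520 DD.
Total duration = 520 / 8.8 = 59.091 ≈ 59.1 days.

59.1 days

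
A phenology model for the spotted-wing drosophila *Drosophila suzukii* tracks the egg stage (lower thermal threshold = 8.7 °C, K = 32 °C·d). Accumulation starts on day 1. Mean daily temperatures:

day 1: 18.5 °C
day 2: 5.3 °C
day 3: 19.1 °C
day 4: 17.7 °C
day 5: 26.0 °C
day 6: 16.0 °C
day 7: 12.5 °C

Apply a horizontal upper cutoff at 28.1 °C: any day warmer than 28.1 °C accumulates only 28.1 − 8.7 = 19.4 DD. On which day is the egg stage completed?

day 5

Daily DD above 8.7 °C (capped at 19.4): 9.8, 0.0, 10.4, 9.0, 17.3, 7.3, 3.8.
Cumulative: 9.8, 9.8, 20.2, 29.2, 46.5, 53.8, 57.6.
The total first reaches 32 DD on day 5.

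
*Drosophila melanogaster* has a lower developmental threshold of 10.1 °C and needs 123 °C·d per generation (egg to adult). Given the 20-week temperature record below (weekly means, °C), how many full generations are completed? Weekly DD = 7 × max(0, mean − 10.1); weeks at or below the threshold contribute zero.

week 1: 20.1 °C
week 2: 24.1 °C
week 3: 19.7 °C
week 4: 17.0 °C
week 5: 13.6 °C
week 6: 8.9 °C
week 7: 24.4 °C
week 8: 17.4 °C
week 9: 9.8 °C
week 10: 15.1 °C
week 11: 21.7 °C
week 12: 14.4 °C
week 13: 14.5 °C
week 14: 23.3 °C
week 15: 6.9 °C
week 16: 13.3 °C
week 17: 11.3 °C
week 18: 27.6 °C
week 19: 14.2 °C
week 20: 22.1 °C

Weekly DD (7 × max(0, T̄ − 10.1)): 70.0, 98.0, 67.2, 48.3, 24.5, 0.0, 100.1, 51.1, 0.0, 35.0, 81.2, 30.1, 30.8, 92.4, 0.0, 22.4, 8.4, 122.5, 28.7, 84.0.
Season total = 994.7 DD.
Complete generations = ⌊994.7 / 123⌋ = 8.

8 generations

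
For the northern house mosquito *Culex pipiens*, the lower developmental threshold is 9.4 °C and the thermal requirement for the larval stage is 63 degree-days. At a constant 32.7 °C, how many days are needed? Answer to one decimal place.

2.7 days

Daily accumulation = 32.7 − 9.4 = 23.3 DD/day.
Duration = 63 / 23.3 = 2.704 ≈ 2.7 days.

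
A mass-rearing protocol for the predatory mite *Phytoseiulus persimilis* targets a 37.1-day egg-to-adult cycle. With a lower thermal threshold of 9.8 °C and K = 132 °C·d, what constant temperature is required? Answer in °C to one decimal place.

13.4 °C

Required daily accumulation = 132 / 37.1 = 3.558 DD/day.
T = T_base + 3.558 = 9.8 + 3.558 = 13.358 ≈ 13.4 °C.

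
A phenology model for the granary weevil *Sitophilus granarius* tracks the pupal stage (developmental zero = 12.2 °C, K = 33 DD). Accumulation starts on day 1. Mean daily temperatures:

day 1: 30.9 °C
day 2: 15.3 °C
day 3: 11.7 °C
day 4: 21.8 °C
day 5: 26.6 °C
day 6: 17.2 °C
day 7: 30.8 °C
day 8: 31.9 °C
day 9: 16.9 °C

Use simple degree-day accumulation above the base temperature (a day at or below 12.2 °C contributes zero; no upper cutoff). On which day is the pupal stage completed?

Daily DD above 12.2 °C: 18.7, 3.1, 0.0, 9.6, 14.4, 5.0, 18.6, 19.7, 4.7.
Cumulative: 18.7, 21.8, 21.8, 31.4, 45.8, 50.8, 69.4, 89.1, 93.8.
The total first reaches 33 DD on day 5.

day 5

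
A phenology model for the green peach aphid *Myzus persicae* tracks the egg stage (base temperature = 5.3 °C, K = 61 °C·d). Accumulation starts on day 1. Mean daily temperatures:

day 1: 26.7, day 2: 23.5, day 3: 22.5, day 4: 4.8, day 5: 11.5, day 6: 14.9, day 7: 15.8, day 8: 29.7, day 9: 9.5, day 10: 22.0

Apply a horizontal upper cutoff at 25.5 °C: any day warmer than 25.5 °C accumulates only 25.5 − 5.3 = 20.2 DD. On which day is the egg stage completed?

day 5

Daily DD above 5.3 °C (capped at 20.2): 20.2, 18.2, 17.2, 0.0, 6.2, 9.6, 10.5, 20.2, 4.2, 16.7.
Cumulative: 20.2, 38.4, 55.6, 55.6, 61.8, 71.4, 81.9, 102.1, 106.3, 123.0.
The total first reaches 61 DD on day 5.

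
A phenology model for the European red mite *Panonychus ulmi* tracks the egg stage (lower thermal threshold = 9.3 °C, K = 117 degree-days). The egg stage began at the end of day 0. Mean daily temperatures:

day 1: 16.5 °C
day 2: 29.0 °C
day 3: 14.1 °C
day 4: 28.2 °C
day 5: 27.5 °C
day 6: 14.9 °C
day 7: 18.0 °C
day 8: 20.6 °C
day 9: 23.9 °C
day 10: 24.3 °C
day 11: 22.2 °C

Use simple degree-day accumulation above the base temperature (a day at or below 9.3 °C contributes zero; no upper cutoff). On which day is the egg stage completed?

day 10

Daily DD above 9.3 °C: 7.2, 19.7, 4.8, 18.9, 18.2, 5.6, 8.7, 11.3, 14.6, 15.0, 12.9.
Cumulative: 7.2, 26.9, 31.7, 50.6, 68.8, 74.4, 83.1, 94.4, 109.0, 124.0, 136.9.
The total first reaches 117 DD on day 10.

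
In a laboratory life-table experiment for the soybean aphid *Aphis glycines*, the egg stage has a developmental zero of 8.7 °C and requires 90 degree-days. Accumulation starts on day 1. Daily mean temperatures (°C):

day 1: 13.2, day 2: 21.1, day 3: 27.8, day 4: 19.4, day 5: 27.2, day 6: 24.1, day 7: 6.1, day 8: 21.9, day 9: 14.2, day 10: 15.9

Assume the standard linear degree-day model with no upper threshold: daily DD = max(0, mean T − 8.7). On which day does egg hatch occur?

day 8

Daily DD above 8.7 °C: 4.5, 12.4, 19.1, 10.7, 18.5, 15.4, 0.0, 13.2, 5.5, 7.2.
Cumulative: 4.5, 16.9, 36.0, 46.7, 65.2, 80.6, 80.6, 93.8, 99.3, 106.5.
The total first reaches 90 DD on day 8.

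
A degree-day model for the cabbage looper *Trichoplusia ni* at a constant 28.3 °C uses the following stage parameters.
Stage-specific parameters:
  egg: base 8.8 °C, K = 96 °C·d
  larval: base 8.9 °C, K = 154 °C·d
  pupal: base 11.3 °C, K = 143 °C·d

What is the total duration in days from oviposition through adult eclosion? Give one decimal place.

21.3 days

egg: 96 / (28.3 − 8.8) = 96 / 19.5 = 4.923 d.
larval: 154 / (28.3 − 8.9) = 154 / 19.4 = 7.938 d.
pupal: 143 / (28.3 − 11.3) = 143 / 17.0 = 8.412 d.
Sum = 21.273 ≈ 21.3 days.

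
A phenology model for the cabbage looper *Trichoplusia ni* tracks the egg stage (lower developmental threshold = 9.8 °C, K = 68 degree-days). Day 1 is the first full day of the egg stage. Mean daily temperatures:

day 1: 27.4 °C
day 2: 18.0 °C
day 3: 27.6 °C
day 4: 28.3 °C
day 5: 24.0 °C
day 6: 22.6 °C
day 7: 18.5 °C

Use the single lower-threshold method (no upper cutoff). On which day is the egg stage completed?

Daily DD above 9.8 °C: 17.6, 8.2, 17.8, 18.5, 14.2, 12.8, 8.7.
Cumulative: 17.6, 25.8, 43.6, 62.1, 76.3, 89.1, 97.8.
The total first reaches 68 DD on day 5.

day 5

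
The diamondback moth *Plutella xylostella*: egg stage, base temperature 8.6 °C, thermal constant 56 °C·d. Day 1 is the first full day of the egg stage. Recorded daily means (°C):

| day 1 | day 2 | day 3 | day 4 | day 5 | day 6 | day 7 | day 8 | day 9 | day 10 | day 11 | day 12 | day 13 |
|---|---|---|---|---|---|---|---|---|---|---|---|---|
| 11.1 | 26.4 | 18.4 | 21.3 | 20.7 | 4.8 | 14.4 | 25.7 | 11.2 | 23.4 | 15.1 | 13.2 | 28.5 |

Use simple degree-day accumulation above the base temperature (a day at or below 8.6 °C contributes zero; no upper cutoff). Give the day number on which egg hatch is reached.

Daily DD above 8.6 °C: 2.5, 17.8, 9.8, 12.7, 12.1, 0.0, 5.8, 17.1, 2.6, 14.8, 6.5, 4.6, 19.9.
Cumulative: 2.5, 20.3, 30.1, 42.8, 54.9, 54.9, 60.7, 77.8, 80.4, 95.2, 101.7, 106.3, 126.2.
The total first reaches 56 DD on day 7.

day 7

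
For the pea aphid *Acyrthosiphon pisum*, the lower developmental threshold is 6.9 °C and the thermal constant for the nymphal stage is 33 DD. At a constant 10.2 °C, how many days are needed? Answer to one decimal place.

Daily accumulation = 10.2 − 6.9 = 3.3 DD/day.
Duration = 33 / 3.3 = 10.000 ≈ 10.0 days.

10.0 days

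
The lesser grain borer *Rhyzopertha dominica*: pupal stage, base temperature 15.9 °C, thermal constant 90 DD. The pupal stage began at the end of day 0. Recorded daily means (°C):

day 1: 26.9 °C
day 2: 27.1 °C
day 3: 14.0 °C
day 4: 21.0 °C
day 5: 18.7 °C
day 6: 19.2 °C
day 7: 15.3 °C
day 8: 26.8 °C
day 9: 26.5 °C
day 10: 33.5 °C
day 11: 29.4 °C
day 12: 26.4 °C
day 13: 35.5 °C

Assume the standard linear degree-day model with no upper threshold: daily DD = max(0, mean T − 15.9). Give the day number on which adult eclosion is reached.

Daily DD above 15.9 °C: 11.0, 11.2, 0.0, 5.1, 2.8, 3.3, 0.0, 10.9, 10.6, 17.6, 13.5, 10.5, 19.6.
Cumulative: 11.0, 22.2, 22.2, 27.3, 30.1, 33.4, 33.4, 44.3, 54.9, 72.5, 86.0, 96.5, 116.1.
The total first reaches 90 DD on day 12.

day 12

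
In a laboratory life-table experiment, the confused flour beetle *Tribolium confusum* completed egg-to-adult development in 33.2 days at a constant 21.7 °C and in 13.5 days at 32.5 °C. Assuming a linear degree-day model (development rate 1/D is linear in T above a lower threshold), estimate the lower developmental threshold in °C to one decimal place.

14.3 °C

Equal thermal constants: D₁(T₁ − T_b) = D₂(T₂ − T_b).
33.2·(21.7 − T_b) = 13.5·(32.5 − T_b)
T_b = (33.2·21.7 − 13.5·32.5) / (33.2 − 13.5) = 281.69 / 19.7 = 14.299 °C ≈ 14.3 °C.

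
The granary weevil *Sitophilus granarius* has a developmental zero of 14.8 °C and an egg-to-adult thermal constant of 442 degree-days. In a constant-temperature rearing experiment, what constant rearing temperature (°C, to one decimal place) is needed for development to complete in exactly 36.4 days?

Required daily accumulation = 442 / 36.4 = 12.143 DD/day.
T = T_base + 12.143 = 14.8 + 12.143 = 26.943 ≈ 26.9 °C.

26.9 °C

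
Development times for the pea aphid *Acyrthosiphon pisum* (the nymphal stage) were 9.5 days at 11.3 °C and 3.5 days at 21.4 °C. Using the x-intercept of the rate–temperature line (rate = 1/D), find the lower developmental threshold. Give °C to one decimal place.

Under the model K = D·(T − T_b), so D₁·(T₁ − T_b) = D₂·(T₂ − T_b).
9.5·(11.3 − T_b) = 3.5·(21.4 − T_b)
T_b = (9.5·11.3 − 3.5·21.4) / (9.5 − 3.5) = 32.45 / 6.0 = 5.408 °C ≈ 5.4 °C.

5.4 °C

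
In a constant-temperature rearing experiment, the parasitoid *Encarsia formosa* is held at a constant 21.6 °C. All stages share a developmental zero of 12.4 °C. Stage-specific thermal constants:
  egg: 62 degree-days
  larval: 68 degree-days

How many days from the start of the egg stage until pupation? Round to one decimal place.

Daily accumulation at 21.6 °C = 21.6 − 12.4 = 9.2 DD/day.
Total K = 62 + 68 = 130 DD.
Total duration = 130 / 9.2 = 14.130 ≈ 14.1 days.

14.1 days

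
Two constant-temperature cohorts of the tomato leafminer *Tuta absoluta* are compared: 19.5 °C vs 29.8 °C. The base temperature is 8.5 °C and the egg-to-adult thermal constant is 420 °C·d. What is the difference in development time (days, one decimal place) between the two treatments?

At 19.5 °C: 420 / (19.5 − 8.5) = 420 / 11.0 = 38.182 d.
At 29.8 °C: 420 / (29.8 − 8.5) = 420 / 21.3 = 19.718 d.
Difference = |38.182 − 19.718| = 18.464 ≈ 18.5 days.

18.5 days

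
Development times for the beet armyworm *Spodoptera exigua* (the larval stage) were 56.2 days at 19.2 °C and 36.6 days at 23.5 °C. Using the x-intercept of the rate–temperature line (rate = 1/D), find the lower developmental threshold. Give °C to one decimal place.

Equal thermal constants: D₁(T₁ − T_b) = D₂(T₂ − T_b).
56.2·(19.2 − T_b) = 36.6·(23.5 − T_b)
T_b = (56.2·19.2 − 36.6·23.5) / (56.2 − 36.6) = 218.94 / 19.6 = 11.170 °C ≈ 11.2 °C.

11.2 °C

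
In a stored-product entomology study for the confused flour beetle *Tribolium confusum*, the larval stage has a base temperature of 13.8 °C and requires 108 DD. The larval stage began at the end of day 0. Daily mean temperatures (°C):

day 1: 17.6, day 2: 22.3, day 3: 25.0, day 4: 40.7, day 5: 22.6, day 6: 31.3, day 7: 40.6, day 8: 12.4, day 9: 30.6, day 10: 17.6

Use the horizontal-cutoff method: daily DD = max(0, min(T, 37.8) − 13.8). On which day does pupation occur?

Daily DD above 13.8 °C (capped at 24.0): 3.8, 8.5, 11.2, 24.0, 8.8, 17.5, 24.0, 0.0, 16.8, 3.8.
Cumulative: 3.8, 12.3, 23.5, 47.5, 56.3, 73.8, 97.8, 97.8, 114.6, 118.4.
The total first reaches 108 DD on day 9.

day 9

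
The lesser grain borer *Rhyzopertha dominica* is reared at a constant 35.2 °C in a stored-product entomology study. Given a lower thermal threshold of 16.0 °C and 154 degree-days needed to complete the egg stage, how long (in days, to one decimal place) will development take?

8.0 days

Daily accumulation = 35.2 − 16.0 = 19.2 DD/day.
Duration = 154 / 19.2 = 8.021 ≈ 8.0 days.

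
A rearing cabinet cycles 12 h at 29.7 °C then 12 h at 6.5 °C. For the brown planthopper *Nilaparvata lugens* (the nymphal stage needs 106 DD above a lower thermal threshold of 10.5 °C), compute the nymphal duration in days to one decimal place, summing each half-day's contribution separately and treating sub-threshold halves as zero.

Day half: max(0, 29.7 − 10.5) × 0.5 = 19.2 × 0.5 = 9.60 DD.
Night half: max(0, 6.5 − 10.5) × 0.5 = 0.0 × 0.5 = 0.00 DD.
Per 24 h: 9.60 DD/day.
Duration = 106 / 9.60 = 11.042 ≈ 11.0 days.

11.0 days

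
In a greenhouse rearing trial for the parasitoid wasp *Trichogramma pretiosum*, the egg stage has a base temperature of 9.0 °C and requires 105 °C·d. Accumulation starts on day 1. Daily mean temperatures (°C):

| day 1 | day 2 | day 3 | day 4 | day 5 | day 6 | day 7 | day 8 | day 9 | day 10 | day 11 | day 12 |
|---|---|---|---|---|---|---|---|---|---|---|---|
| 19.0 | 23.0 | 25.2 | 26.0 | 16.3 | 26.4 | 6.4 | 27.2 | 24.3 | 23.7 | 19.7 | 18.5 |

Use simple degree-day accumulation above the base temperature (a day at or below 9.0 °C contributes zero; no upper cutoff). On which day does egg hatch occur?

Daily DD above 9.0 °C: 10.0, 14.0, 16.2, 17.0, 7.3, 17.4, 0.0, 18.2, 15.3, 14.7, 10.7, 9.5.
Cumulative: 10.0, 24.0, 40.2, 57.2, 64.5, 81.9, 81.9, 100.1, 115.4, 130.1, 140.8, 150.3.
The total first reaches 105 DD on day 9.

day 9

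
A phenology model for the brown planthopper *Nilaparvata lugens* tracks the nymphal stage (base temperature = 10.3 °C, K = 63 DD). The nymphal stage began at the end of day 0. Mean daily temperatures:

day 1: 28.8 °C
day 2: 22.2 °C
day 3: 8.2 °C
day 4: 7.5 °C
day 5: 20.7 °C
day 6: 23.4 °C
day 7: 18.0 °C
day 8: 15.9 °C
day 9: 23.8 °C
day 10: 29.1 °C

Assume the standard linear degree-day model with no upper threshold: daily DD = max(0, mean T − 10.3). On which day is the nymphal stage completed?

Daily DD above 10.3 °C: 18.5, 11.9, 0.0, 0.0, 10.4, 13.1, 7.7, 5.6, 13.5, 18.8.
Cumulative: 18.5, 30.4, 30.4, 30.4, 40.8, 53.9, 61.6, 67.2, 80.7, 99.5.
The total first reaches 63 DD on day 8.

day 8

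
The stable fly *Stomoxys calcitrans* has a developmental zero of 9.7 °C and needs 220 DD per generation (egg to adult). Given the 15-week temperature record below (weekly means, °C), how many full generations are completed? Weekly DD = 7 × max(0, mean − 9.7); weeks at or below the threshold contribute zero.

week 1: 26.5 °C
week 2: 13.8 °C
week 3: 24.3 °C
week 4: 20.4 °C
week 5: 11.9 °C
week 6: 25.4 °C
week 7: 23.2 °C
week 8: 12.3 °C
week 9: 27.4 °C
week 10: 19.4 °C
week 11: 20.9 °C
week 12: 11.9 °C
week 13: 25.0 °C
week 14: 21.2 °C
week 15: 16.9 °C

Weekly DD (7 × max(0, T̄ − 9.7)): 117.6, 28.7, 102.2, 74.9, 15.4, 109.9, 94.5, 18.2, 123.9, 67.9, 78.4, 15.4, 107.1, 80.5, 50.4.
Season total = 1085.0 DD.
Complete generations = ⌊1085.0 / 220⌋ = 4.

4 generations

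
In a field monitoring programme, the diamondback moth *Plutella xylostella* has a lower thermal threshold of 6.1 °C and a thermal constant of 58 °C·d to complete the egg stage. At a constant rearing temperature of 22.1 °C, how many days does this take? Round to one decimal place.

3.6 days

Daily accumulation = 22.1 − 6.1 = 16.0 DD/day.
Duration = 58 / 16.0 = 3.625 ≈ 3.6 days.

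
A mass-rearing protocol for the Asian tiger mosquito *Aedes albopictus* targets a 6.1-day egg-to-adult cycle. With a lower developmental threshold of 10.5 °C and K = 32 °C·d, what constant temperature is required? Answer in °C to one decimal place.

Required daily accumulation = 32 / 6.1 = 5.246 DD/day.
T = T_base + 5.246 = 10.5 + 5.246 = 15.746 ≈ 15.7 °C.

15.7 °C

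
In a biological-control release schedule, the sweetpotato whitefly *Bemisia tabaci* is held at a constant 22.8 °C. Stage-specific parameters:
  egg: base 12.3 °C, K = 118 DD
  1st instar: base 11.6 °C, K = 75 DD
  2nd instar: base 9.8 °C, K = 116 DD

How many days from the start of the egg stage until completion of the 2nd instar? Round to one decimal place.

egg: 118 / (22.8 − 12.3) = 118 / 10.5 = 11.238 d.
1st instar: 75 / (22.8 − 11.6) = 75 / 11.2 = 6.696 d.
2nd instar: 116 / (22.8 − 9.8) = 116 / 13.0 = 8.923 d.
Sum = 26.858 ≈ 26.9 days.

26.9 days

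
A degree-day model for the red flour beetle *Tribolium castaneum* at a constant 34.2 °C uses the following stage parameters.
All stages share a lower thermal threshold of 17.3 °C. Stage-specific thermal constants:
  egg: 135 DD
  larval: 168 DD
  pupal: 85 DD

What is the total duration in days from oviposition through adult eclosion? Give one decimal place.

Daily accumulation at 34.2 °C = 34.2 − 17.3 = 16.9 DD/day.
Total K = 135 + 168 + 85 = 388 DD.
Total duration = 388 / 16.9 = 22.959 ≈ 23.0 days.

23.0 days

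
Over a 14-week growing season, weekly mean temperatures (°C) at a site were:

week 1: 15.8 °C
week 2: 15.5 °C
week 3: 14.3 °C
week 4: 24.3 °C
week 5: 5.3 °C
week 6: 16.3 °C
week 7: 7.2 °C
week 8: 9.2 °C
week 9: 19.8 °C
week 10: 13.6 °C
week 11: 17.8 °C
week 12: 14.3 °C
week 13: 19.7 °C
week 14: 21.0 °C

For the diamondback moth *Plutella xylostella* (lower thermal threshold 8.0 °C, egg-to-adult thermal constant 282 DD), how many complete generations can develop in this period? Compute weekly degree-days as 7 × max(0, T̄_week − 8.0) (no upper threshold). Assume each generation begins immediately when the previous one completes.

2 generations

Weekly DD (7 × max(0, T̄ − 8.0)): 54.6, 52.5, 44.1, 114.1, 0.0, 58.1, 0.0, 8.4, 82.6, 39.2, 68.6, 44.1, 81.9, 91.0.
Season total = 739.2 DD.
Complete generations = ⌊739.2 / 282⌋ = 2.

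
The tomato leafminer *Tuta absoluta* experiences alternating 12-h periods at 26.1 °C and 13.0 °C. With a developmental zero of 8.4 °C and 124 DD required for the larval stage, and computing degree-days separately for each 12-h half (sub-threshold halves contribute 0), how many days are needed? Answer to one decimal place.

Day half: max(0, 26.1 − 8.4) × 0.5 = 17.7 × 0.5 = 8.85 DD.
Night half: max(0, 13.0 − 8.4) × 0.5 = 4.6 × 0.5 = 2.30 DD.
Per 24 h: 11.15 DD/day.
Duration = 124 / 11.15 = 11.121 ≈ 11.1 days.

11.1 days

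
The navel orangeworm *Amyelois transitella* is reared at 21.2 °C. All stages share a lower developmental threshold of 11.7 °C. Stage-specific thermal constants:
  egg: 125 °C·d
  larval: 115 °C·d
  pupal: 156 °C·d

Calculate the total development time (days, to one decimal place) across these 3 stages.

Daily accumulation at 21.2 °C = 21.2 − 11.7 = 9.5 DD/day.
Total K = 125 + 115 + 156 = 396 DD.
Total duration = 396 / 9.5 = 41.684 ≈ 41.7 days.

41.7 days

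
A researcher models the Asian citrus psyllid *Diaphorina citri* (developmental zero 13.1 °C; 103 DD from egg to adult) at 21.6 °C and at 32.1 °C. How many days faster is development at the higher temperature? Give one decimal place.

6.7 days

At 21.6 °C: 103 / (21.6 − 13.1) = 103 / 8.5 = 12.118 d.
At 32.1 °C: 103 / (32.1 − 13.1) = 103 / 19.0 = 5.421 d.
Difference = |12.118 − 5.421| = 6.697 ≈ 6.7 days.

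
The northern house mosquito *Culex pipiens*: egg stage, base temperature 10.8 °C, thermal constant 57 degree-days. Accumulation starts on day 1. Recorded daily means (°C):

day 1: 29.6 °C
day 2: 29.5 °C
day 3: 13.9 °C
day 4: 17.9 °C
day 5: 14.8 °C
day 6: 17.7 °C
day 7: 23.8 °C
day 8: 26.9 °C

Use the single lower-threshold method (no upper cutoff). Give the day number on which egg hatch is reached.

Daily DD above 10.8 °C: 18.8, 18.7, 3.1, 7.1, 4.0, 6.9, 13.0, 16.1.
Cumulative: 18.8, 37.5, 40.6, 47.7, 51.7, 58.6, 71.6, 87.7.
The total first reaches 57 DD on day 6.

day 6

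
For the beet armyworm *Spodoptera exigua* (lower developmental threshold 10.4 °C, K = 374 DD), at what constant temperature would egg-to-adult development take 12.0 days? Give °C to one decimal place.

41.6 °C

Required daily accumulation = 374 / 12.0 = 31.167 DD/day.
T = T_base + 31.167 = 10.4 + 31.167 = 41.567 ≈ 41.6 °C.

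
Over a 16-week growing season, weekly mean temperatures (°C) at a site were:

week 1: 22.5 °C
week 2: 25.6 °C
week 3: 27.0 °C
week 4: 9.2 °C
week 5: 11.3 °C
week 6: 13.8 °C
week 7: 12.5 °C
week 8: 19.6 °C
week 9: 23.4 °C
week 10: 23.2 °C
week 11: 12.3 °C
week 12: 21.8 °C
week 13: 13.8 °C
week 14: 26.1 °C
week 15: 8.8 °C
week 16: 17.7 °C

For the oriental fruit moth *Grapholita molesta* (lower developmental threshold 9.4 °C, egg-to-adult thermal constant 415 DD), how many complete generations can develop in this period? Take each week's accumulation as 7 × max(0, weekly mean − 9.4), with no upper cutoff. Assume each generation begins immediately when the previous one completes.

2 generations

Weekly DD (7 × max(0, T̄ − 9.4)): 91.7, 113.4, 123.2, 0.0, 13.3, 30.8, 21.7, 71.4, 98.0, 96.6, 20.3, 86.8, 30.8, 116.9, 0.0, 58.1.
Season total = 973.0 DD.
Complete generations = ⌊973.0 / 415⌋ = 2.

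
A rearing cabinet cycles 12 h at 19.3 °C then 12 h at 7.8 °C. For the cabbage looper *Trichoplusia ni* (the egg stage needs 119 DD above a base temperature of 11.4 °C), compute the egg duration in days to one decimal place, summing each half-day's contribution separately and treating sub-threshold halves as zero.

30.1 days

Day half: max(0, 19.3 − 11.4) × 0.5 = 7.9 × 0.5 = 3.95 DD.
Night half: max(0, 7.8 − 11.4) × 0.5 = 0.0 × 0.5 = 0.00 DD.
Per 24 h: 3.95 DD/day.
Duration = 119 / 3.95 = 30.127 ≈ 30.1 days.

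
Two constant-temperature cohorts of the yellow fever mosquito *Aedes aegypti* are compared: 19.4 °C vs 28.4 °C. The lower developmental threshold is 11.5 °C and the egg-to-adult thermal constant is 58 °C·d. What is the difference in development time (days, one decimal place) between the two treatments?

At 19.4 °C: 58 / (19.4 − 11.5) = 58 / 7.9 = 7.342 d.
At 28.4 °C: 58 / (28.4 − 11.5) = 58 / 16.9 = 3.432 d.
Difference = |7.342 − 3.432| = 3.910 ≈ 3.9 days.

3.9 days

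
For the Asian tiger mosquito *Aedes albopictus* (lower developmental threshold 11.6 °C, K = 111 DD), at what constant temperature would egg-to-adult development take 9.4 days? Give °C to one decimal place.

Required daily accumulation = 111 / 9.4 = 11.809 DD/day.
T = T_base + 11.809 = 11.6 + 11.809 = 23.409 ≈ 23.4 °C.

23.4 °C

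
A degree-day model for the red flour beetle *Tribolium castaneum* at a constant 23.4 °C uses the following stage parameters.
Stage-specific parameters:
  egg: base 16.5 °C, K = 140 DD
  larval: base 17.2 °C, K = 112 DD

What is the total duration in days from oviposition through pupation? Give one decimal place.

38.4 days

egg: 140 / (23.4 − 16.5) = 140 / 6.9 = 20.290 d.
larval: 112 / (23.4 − 17.2) = 112 / 6.2 = 18.065 d.
Sum = 38.354 ≈ 38.4 days.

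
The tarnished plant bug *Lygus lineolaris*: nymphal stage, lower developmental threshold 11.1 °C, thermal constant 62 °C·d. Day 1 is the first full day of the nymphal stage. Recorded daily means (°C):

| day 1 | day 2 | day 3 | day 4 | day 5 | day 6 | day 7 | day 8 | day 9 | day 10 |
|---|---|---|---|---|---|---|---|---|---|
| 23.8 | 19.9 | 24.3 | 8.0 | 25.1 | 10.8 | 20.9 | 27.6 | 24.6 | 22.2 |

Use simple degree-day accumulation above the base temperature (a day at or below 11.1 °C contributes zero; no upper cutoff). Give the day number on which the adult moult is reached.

Daily DD above 11.1 °C: 12.7, 8.8, 13.2, 0.0, 14.0, 0.0, 9.8, 16.5, 13.5, 11.1.
Cumulative: 12.7, 21.5, 34.7, 34.7, 48.7, 48.7, 58.5, 75.0, 88.5, 99.6.
The total first reaches 62 DD on day 8.

day 8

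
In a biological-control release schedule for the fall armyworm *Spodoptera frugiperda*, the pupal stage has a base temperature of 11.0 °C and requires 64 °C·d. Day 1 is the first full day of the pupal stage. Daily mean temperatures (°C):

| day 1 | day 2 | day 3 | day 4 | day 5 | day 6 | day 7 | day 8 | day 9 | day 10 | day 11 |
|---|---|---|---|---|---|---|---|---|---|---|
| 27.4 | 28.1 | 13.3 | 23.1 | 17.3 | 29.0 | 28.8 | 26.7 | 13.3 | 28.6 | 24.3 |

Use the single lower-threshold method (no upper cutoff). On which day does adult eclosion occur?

day 6

Daily DD above 11.0 °C: 16.4, 17.1, 2.3, 12.1, 6.3, 18.0, 17.8, 15.7, 2.3, 17.6, 13.3.
Cumulative: 16.4, 33.5, 35.8, 47.9, 54.2, 72.2, 90.0, 105.7, 108.0, 125.6, 138.9.
The total first reaches 64 DD on day 6.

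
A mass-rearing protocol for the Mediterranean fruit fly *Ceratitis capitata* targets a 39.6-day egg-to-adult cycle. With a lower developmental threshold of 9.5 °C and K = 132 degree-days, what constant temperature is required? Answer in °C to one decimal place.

12.8 °C

Required daily accumulation = 132 / 39.6 = 3.333 DD/day.
T = T_base + 3.333 = 9.5 + 3.333 = 12.833 ≈ 12.8 °C.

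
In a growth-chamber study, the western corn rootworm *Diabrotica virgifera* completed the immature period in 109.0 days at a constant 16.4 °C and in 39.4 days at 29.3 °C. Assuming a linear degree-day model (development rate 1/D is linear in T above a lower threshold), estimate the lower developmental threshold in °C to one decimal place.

9.1 °C

Equal thermal constants: D₁(T₁ − T_b) = D₂(T₂ − T_b).
109.0·(16.4 − T_b) = 39.4·(29.3 − T_b)
T_b = (109.0·16.4 − 39.4·29.3) / (109.0 − 39.4) = 633.18 / 69.6 = 9.097 °C ≈ 9.1 °C.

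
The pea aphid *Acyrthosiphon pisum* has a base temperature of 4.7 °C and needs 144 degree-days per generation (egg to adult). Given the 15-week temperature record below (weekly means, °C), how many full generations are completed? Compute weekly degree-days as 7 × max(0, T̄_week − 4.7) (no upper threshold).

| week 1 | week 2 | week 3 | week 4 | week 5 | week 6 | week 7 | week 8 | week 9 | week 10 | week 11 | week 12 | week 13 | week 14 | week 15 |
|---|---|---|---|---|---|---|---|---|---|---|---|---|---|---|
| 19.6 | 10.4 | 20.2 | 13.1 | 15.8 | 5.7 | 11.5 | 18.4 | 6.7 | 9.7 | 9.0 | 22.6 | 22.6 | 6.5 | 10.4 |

Weekly DD (7 × max(0, T̄ − 4.7)): 104.3, 39.9, 108.5, 58.8, 77.7, 7.0, 47.6, 95.9, 14.0, 35.0, 30.1, 125.3, 125.3, 12.6, 39.9.
Season total = 921.9 DD.
Complete generations = ⌊921.9 / 144⌋ = 6.

6 generations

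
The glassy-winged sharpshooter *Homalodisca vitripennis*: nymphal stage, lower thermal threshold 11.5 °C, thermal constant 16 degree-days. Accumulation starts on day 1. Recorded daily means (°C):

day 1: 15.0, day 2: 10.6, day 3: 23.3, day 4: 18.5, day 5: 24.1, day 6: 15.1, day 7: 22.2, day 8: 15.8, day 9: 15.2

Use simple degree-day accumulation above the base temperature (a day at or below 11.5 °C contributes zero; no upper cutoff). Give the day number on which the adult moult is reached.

Daily DD above 11.5 °C: 3.5, 0.0, 11.8, 7.0, 12.6, 3.6, 10.7, 4.3, 3.7.
Cumulative: 3.5, 3.5, 15.3, 22.3, 34.9, 38.5, 49.2, 53.5, 57.2.
The total first reaches 16 DD on day 4.

day 4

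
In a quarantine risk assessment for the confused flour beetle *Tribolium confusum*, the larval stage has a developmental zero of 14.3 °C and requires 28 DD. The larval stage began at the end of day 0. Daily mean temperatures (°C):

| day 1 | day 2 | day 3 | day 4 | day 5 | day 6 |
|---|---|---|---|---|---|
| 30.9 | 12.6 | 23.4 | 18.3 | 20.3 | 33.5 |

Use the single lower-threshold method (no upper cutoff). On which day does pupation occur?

day 4

Daily DD above 14.3 °C: 16.6, 0.0, 9.1, 4.0, 6.0, 19.2.
Cumulative: 16.6, 16.6, 25.7, 29.7, 35.7, 54.9.
The total first reaches 28 DD on day 4.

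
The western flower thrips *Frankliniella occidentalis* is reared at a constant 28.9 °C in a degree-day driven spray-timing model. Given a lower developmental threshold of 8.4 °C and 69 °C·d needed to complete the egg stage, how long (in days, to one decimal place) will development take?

3.4 days

Daily accumulation = 28.9 − 8.4 = 20.5 DD/day.
Duration = 69 / 20.5 = 3.366 ≈ 3.4 days.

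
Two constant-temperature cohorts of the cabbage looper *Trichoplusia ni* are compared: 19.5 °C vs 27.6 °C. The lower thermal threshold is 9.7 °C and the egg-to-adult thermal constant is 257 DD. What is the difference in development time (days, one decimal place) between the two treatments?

At 19.5 °C: 257 / (19.5 − 9.7) = 257 / 9.8 = 26.224 d.
At 27.6 °C: 257 / (27.6 − 9.7) = 257 / 17.9 = 14.358 d.
Difference = |26.224 − 14.358| = 11.867 ≈ 11.9 days.

11.9 days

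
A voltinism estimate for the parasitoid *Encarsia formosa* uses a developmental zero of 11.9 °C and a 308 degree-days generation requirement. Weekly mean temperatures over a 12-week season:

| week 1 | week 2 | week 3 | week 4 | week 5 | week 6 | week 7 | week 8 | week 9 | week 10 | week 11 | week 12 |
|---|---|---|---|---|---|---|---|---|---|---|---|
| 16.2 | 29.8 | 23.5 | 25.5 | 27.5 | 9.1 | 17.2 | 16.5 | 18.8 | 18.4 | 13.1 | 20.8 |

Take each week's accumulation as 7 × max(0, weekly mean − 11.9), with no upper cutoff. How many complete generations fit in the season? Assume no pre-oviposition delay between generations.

2 generations

Weekly DD (7 × max(0, T̄ − 11.9)): 30.1, 125.3, 81.2, 95.2, 109.2, 0.0, 37.1, 32.2, 48.3, 45.5, 8.4, 62.3.
Season total = 674.8 DD.
Complete generations = ⌊674.8 / 308⌋ = 2.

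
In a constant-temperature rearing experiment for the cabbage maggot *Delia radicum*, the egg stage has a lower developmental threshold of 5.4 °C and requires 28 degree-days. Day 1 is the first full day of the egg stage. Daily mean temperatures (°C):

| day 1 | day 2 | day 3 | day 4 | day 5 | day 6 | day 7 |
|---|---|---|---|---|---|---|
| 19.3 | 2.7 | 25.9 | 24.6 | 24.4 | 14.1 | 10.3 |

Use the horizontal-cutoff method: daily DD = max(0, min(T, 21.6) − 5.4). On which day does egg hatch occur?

day 3

Daily DD above 5.4 °C (capped at 16.2): 13.9, 0.0, 16.2, 16.2, 16.2, 8.7, 4.9.
Cumulative: 13.9, 13.9, 30.1, 46.3, 62.5, 71.2, 76.1.
The total first reaches 28 DD on day 3.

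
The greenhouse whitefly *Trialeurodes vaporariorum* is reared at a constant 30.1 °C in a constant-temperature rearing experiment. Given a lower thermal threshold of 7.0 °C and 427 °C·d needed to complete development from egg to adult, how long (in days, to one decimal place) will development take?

Daily accumulation = 30.1 − 7.0 = 23.1 DD/day.
Duration = 427 / 23.1 = 18.485 ≈ 18.5 days.

18.5 days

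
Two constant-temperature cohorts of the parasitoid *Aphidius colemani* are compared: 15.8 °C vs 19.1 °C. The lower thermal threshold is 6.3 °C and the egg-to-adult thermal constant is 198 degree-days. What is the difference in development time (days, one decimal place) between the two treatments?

At 15.8 °C: 198 / (15.8 − 6.3) = 198 / 9.5 = 20.842 d.
At 19.1 °C: 198 / (19.1 − 6.3) = 198 / 12.8 = 15.469 d.
Difference = |20.842 − 15.469| = 5.373 ≈ 5.4 days.

5.4 days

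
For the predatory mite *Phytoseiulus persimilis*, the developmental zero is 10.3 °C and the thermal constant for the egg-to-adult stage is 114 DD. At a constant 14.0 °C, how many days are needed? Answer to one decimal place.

Daily accumulation = 14.0 − 10.3 = 3.7 DD/day.
Duration = 114 / 3.7 = 30.811 ≈ 30.8 days.

30.8 days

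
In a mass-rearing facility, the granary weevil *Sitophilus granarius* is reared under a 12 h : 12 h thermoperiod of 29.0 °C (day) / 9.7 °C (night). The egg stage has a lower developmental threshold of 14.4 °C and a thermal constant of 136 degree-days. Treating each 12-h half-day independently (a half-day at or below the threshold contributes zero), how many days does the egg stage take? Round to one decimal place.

18.6 days

Day half: max(0, 29.0 − 14.4) × 0.5 = 14.6 × 0.5 = 7.30 DD.
Night half: max(0, 9.7 − 14.4) × 0.5 = 0.0 × 0.5 = 0.00 DD.
Per 24 h: 7.30 DD/day.
Duration = 136 / 7.30 = 18.630 ≈ 18.6 days.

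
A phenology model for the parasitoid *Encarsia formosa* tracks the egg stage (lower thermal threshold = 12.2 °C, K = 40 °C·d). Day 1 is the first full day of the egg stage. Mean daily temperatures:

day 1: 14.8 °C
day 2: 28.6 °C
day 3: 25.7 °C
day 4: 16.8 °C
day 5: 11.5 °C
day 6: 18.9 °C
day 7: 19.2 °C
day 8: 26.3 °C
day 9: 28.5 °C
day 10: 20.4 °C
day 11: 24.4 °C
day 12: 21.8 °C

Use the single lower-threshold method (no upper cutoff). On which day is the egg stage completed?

day 6

Daily DD above 12.2 °C: 2.6, 16.4, 13.5, 4.6, 0.0, 6.7, 7.0, 14.1, 16.3, 8.2, 12.2, 9.6.
Cumulative: 2.6, 19.0, 32.5, 37.1, 37.1, 43.8, 50.8, 64.9, 81.2, 89.4, 101.6, 111.2.
The total first reaches 40 DD on day 6.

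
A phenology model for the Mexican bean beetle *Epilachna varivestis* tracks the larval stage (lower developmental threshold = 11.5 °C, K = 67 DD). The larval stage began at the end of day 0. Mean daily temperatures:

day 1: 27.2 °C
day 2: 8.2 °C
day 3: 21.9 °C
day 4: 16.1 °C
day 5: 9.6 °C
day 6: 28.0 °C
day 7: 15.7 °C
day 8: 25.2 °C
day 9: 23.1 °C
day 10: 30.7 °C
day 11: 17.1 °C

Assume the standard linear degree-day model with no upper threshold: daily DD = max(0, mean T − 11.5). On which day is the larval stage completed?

day 9

Daily DD above 11.5 °C: 15.7, 0.0, 10.4, 4.6, 0.0, 16.5, 4.2, 13.7, 11.6, 19.2, 5.6.
Cumulative: 15.7, 15.7, 26.1, 30.7, 30.7, 47.2, 51.4, 65.1, 76.7, 95.9, 101.5.
The total first reaches 67 DD on day 9.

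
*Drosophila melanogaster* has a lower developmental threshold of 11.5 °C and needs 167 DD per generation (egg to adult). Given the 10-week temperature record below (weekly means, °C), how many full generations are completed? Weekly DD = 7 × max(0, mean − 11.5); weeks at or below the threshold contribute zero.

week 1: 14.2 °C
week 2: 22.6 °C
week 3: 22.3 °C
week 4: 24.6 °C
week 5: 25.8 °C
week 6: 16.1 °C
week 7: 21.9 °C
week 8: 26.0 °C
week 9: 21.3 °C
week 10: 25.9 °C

Weekly DD (7 × max(0, T̄ − 11.5)): 18.9, 77.7, 75.6, 91.7, 100.1, 32.2, 72.8, 101.5, 68.6, 100.8.
Season total = 739.9 DD.
Complete generations = ⌊739.9 / 167⌋ = 4.

4 generations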